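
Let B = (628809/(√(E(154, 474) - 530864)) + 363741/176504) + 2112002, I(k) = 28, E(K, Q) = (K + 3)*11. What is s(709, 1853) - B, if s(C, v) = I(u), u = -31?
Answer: -372772222637/176504 + 209603*I*√58793/58793 ≈ -2.112e+6 + 864.44*I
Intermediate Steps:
E(K, Q) = 33 + 11*K (E(K, Q) = (3 + K)*11 = 33 + 11*K)
s(C, v) = 28
B = 372777164749/176504 - 209603*I*√58793/58793 (B = (628809/(√((33 + 11*154) - 530864)) + 363741/176504) + 2112002 = (628809/(√((33 + 1694) - 530864)) + 363741*(1/176504)) + 2112002 = (628809/(√(1727 - 530864)) + 363741/176504) + 2112002 = (628809/(√(-529137)) + 363741/176504) + 2112002 = (628809/((3*I*√58793)) + 363741/176504) + 2112002 = (628809*(-I*√58793/176379) + 363741/176504) + 2112002 = (-209603*I*√58793/58793 + 363741/176504) + 2112002 = (363741/176504 - 209603*I*√58793/58793) + 2112002 = 372777164749/176504 - 209603*I*√58793/58793 ≈ 2.112e+6 - 864.44*I)
s(709, 1853) - B = 28 - (372777164749/176504 - 209603*I*√58793/58793) = 28 + (-372777164749/176504 + 209603*I*√58793/58793) = -372772222637/176504 + 209603*I*√58793/58793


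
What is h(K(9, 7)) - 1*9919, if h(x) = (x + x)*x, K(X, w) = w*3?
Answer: -9037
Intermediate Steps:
K(X, w) = 3*w
h(x) = 2*x² (h(x) = (2*x)*x = 2*x²)
h(K(9, 7)) - 1*9919 = 2*(3*7)² - 1*9919 = 2*21² - 9919 = 2*441 - 9919 = 882 - 9919 = -9037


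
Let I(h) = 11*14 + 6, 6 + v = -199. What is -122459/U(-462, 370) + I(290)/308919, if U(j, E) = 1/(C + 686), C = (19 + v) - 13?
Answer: -18423167056667/308919 ≈ -5.9638e+7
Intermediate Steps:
v = -205 (v = -6 - 199 = -205)
C = -199 (C = (19 - 205) - 13 = -186 - 13 = -199)
U(j, E) = 1/487 (U(j, E) = 1/(-199 + 686) = 1/487)
I(h) = 160 (I(h) = 154 + 6 = 160)
-122459/U(-462, 370) + I(290)/308919 = -122459/1/487 + 160/308919 = -122459*487 + 160*(1/308919) = -59637533 + 160/308919 = -18423167056667/308919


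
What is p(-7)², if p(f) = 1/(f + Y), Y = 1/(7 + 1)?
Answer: 64/3025 ≈ 0.021157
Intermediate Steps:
Y = ⅛ (Y = 1/8 = ⅛ ≈ 0.12500)
p(f) = 1/(⅛ + f) (p(f) = 1/(f + ⅛) = 1/(⅛ + f))
p(-7)² = (8/(1 + 8*(-7)))² = (8/(1 - 56))² = (8/(-55))² = (8*(-1/55))² = (-8/55)² = 64/3025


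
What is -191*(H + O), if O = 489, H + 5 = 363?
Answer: -161777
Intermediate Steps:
H = 358 (H = -5 + 363 = 358)
-191*(H + O) = -191*(358 + 489) = -191*847 = -161777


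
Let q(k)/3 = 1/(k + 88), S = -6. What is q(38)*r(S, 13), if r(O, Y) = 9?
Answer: 3/14 ≈ 0.21429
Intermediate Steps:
q(k) = 3/(88 + k) (q(k) = 3/(k + 88) = 3/(88 + k))
q(38)*r(S, 13) = (3/(88 + 38))*9 = (3/126)*9 = (3*(1/126))*9 = (1/42)*9 = 3/14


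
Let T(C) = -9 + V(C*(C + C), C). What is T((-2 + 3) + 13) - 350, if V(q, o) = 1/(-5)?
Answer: -1796/5 ≈ -359.20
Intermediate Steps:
V(q, o) = -⅕
T(C) = -46/5 (T(C) = -9 - ⅕ = -46/5)
T((-2 + 3) + 13) - 350 = -46/5 - 350 = -1796/5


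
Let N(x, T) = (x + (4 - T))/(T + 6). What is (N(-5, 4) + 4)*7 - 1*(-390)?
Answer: 829/2 ≈ 414.50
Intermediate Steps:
N(x, T) = (4 + x - T)/(6 + T)
(N(-5, 4) + 4)*7 - 1*(-390) = ((4 - 5 - 1*4)/(6 + 4) + 4)*7 - 1*(-390) = ((4 - 5 - 4)/10 + 4)*7 + 390 = ((⅒)*(-5) + 4)*7 + 390 = (-½ + 4)*7 + 390 = (7/2)*7 + 390 = 49/2 + 390 = 829/2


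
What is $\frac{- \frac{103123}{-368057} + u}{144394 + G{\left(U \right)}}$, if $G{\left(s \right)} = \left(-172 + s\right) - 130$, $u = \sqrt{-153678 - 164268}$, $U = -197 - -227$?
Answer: $\frac{103123}{53045110954} + \frac{i \sqrt{317946}}{144122} \approx 1.9441 \cdot 10^{-6} + 0.0039124 i$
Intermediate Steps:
$U = 30$ ($U = -197 + 227 = 30$)
$u = i \sqrt{317946}$ ($u = \sqrt{-317946} = i \sqrt{317946} \approx 563.87 i$)
$G{\left(s \right)} = -302 + s$
$\frac{- \frac{103123}{-368057} + u}{144394 + G{\left(U \right)}} = \frac{- \frac{103123}{-368057} + i \sqrt{317946}}{144394 + \left(-302 + 30\right)} = \frac{\left(-103123\right) \left(- \frac{1}{368057}\right) + i \sqrt{317946}}{144394 - 272} = \frac{\frac{103123}{368057} + i \sqrt{317946}}{144122} = \left(\frac{103123}{368057} + i \sqrt{317946}\right) \frac{1}{144122} = \frac{103123}{53045110954} + \frac{i \sqrt{317946}}{144122}$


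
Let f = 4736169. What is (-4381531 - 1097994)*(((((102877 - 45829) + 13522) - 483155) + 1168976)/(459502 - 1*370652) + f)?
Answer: -92233418973318421/3554 ≈ -2.5952e+13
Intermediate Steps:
(-4381531 - 1097994)*(((((102877 - 45829) + 13522) - 483155) + 1168976)/(459502 - 1*370652) + f) = (-4381531 - 1097994)*(((((102877 - 45829) + 13522) - 483155) + 1168976)/(459502 - 1*370652) + 4736169) = -5479525*((((57048 + 13522) - 483155) + 1168976)/(459502 - 370652) + 4736169) = -5479525*(((70570 - 483155) + 1168976)/88850 + 4736169) = -5479525*((-412585 + 1168976)*(1/88850) + 4736169) = -5479525*(756391*(1/88850) + 4736169) = -5479525*(756391/88850 + 4736169) = -5479525*420809372041/88850 = -92233418973318421/3554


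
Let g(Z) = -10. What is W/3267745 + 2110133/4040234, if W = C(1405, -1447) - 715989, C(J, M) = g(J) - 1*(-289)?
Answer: 800748136789/2640490890466 ≈ 0.30326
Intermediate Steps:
C(J, M) = 279 (C(J, M) = -10 - 1*(-289) = -10 + 289 = 279)
W = -715710 (W = 279 - 715989 = -715710)
W/3267745 + 2110133/4040234 = -715710/3267745 + 2110133/4040234 = -715710*1/3267745 + 2110133*(1/4040234) = -143142/653549 + 2110133/4040234 = 800748136789/2640490890466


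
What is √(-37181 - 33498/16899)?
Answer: I*√1179841645787/5633 ≈ 192.83*I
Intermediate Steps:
√(-37181 - 33498/16899) = √(-37181 - 33498*1/16899) = √(-37181 - 11166/5633) = √(-209451739/5633) = I*√1179841645787/5633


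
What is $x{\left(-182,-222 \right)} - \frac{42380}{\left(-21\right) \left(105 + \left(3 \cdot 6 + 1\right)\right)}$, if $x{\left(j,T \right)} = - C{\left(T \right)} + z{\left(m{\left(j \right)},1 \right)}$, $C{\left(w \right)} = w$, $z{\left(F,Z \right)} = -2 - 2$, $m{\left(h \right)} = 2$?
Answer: $\frac{152513}{651} \approx 234.27$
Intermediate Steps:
$z{\left(F,Z \right)} = -4$ ($z{\left(F,Z \right)} = -2 - 2 = -4$)
$x{\left(j,T \right)} = -4 - T$ ($x{\left(j,T \right)} = - T - 4 = -4 - T$)
$x{\left(-182,-222 \right)} - \frac{42380}{\left(-21\right) \left(105 + \left(3 \cdot 6 + 1\right)\right)} = \left(-4 - -222\right) - \frac{42380}{\left(-21\right) \left(105 + \left(3 \cdot 6 + 1\right)\right)} = \left(-4 + 222\right) - \frac{42380}{\left(-21\right) \left(105 + \left(18 + 1\right)\right)} = 218 - \frac{42380}{\left(-21\right) \left(105 + 19\right)} = 218 - \frac{42380}{\left(-21\right) 124} = 218 - \frac{42380}{-2604} = 218 - 42380 \left(- \frac{1}{2604}\right) = 218 - - \frac{10595}{651} = 218 + \frac{10595}{651} = \frac{152513}{651}$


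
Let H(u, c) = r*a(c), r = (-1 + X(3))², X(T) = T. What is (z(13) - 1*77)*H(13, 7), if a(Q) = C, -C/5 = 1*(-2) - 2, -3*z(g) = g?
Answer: -19520/3 ≈ -6506.7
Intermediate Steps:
z(g) = -g/3
C = 20 (C = -5*(1*(-2) - 2) = -5*(-2 - 2) = -5*(-4) = 20)
r = 4 (r = (-1 + 3)² = 2² = 4)
a(Q) = 20
H(u, c) = 80 (H(u, c) = 4*20 = 80)
(z(13) - 1*77)*H(13, 7) = (-⅓*13 - 1*77)*80 = (-13/3 - 77)*80 = -244/3*80 = -19520/3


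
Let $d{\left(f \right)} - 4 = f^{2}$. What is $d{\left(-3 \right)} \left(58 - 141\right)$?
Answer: $-1079$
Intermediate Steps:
$d{\left(f \right)} = 4 + f^{2}$
$d{\left(-3 \right)} \left(58 - 141\right) = \left(4 + \left(-3\right)^{2}\right) \left(58 - 141\right) = \left(4 + 9\right) \left(-83\right) = 13 \left(-83\right) = -1079$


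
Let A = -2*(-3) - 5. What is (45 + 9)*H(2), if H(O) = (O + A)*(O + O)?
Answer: 648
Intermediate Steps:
A = 1 (A = 6 - 5 = 1)
H(O) = 2*O*(1 + O) (H(O) = (O + 1)*(O + O) = (1 + O)*(2*O) = 2*O*(1 + O))
(45 + 9)*H(2) = (45 + 9)*(2*2*(1 + 2)) = 54*(2*2*3) = 54*12 = 648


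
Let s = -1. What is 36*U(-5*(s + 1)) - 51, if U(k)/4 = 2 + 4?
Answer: 813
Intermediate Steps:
U(k) = 24 (U(k) = 4*(2 + 4) = 4*6 = 24)
36*U(-5*(s + 1)) - 51 = 36*24 - 51 = 864 - 51 = 813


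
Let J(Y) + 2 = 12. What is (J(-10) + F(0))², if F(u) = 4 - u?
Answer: 196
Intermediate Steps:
J(Y) = 10 (J(Y) = -2 + 12 = 10)
(J(-10) + F(0))² = (10 + (4 - 1*0))² = (10 + (4 + 0))² = (10 + 4)² = 14² = 196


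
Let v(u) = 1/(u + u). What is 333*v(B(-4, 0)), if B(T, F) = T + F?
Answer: -333/8 ≈ -41.625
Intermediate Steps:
B(T, F) = F + T
v(u) = 1/(2*u)
333*v(B(-4, 0)) = 333*(1/(2*(0 - 4))) = 333*((1/2)/(-4)) = 333*((1/2)*(-1/4)) = 333*(-1/8) = -333/8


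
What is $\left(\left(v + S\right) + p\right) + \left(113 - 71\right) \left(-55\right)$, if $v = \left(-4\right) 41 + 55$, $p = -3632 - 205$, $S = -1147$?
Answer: $-7403$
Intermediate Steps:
$p = -3837$ ($p = -3632 + \left(-765 + 560\right) = -3632 - 205 = -3837$)
$v = -109$ ($v = -164 + 55 = -109$)
$\left(\left(v + S\right) + p\right) + \left(113 - 71\right) \left(-55\right) = \left(\left(-109 - 1147\right) - 3837\right) + \left(113 - 71\right) \left(-55\right) = \left(-1256 - 3837\right) + 42 \left(-55\right) = -5093 - 2310 = -7403$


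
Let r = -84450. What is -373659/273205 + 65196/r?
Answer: -1645579191/769072075 ≈ -2.1397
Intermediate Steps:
-373659/273205 + 65196/r = -373659/273205 + 65196/(-84450) = -373659*1/273205 + 65196*(-1/84450) = -373659/273205 - 10866/14075 = -1645579191/769072075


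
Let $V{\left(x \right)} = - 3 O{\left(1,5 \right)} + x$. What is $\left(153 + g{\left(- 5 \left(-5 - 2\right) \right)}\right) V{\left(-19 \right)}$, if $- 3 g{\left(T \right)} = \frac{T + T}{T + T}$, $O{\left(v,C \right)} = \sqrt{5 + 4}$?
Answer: $- \frac{12824}{3} \approx -4274.7$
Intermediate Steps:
$O{\left(v,C \right)} = 3$ ($O{\left(v,C \right)} = \sqrt{9} = 3$)
$V{\left(x \right)} = -9 + x$ ($V{\left(x \right)} = \left(-3\right) 3 + x = -9 + x$)
$g{\left(T \right)} = - \frac{1}{3}$ ($g{\left(T \right)} = - \frac{\left(T + T\right) \frac{1}{T + T}}{3} = - \frac{2 T \frac{1}{2 T}}{3} = \left(- \frac{1}{3}\right) 1 = - \frac{1}{3}$)
$\left(153 + g{\left(- 5 \left(-5 - 2\right) \right)}\right) V{\left(-19 \right)} = \left(153 - \frac{1}{3}\right) \left(-9 - 19\right) = \frac{458}{3} \left(-28\right) = - \frac{12824}{3}$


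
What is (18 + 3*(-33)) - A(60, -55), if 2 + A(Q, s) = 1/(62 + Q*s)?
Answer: -255801/3238 ≈ -79.000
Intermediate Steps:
A(Q, s) = -2 + 1/(62 + Q*s)
(18 + 3*(-33)) - A(60, -55) = (18 + 3*(-33)) - (-123 - 2*60*(-55))/(62 + 60*(-55)) = (18 - 99) - (-123 + 6600)/(62 - 3300) = -81 - 6477/(-3238) = -81 - (-1)*6477/3238 = -81 - 1*(-6477/3238) = -81 + 6477/3238 = -255801/3238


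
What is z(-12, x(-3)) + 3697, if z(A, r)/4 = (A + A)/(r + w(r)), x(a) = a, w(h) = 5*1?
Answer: 3649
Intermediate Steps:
w(h) = 5
z(A, r) = 8*A/(5 + r) (z(A, r) = 4*((A + A)/(r + 5)) = 4*((2*A)/(5 + r)) = 4*(2*A/(5 + r)) = 8*A/(5 + r))
z(-12, x(-3)) + 3697 = 8*(-12)/(5 - 3) + 3697 = 8*(-12)/2 + 3697 = 8*(-12)*(1/2) + 3697 = -48 + 3697 = 3649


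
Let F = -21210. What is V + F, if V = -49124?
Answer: -70334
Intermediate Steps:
V + F = -49124 - 21210 = -70334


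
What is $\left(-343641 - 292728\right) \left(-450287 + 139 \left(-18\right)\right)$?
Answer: $288140883141$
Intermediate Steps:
$\left(-343641 - 292728\right) \left(-450287 + 139 \left(-18\right)\right) = - 636369 \left(-450287 - 2502\right) = \left(-636369\right) \left(-452789\right) = 288140883141$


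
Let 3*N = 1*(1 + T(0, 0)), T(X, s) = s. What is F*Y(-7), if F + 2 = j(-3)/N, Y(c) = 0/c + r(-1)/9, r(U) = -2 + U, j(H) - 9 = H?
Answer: -16/3 ≈ -5.3333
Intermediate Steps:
j(H) = 9 + H
N = 1/3 (N = (1*(1 + 0))/3 = (1*1)/3 = (1/3)*1 = 1/3 ≈ 0.33333)
Y(c) = -1/3 (Y(c) = 0/c + (-2 - 1)/9 = 0 - 3*1/9 = 0 - 1/3 = -1/3)
F = 16 (F = -2 + (9 - 3)/(1/3) = -2 + 6*3 = -2 + 18 = 16)
F*Y(-7) = 16*(-1/3) = -16/3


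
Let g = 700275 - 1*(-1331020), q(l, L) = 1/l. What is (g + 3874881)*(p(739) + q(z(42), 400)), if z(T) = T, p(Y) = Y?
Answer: 91660898432/21 ≈ 4.3648e+9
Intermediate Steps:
g = 2031295 (g = 700275 + 1331020 = 2031295)
(g + 3874881)*(p(739) + q(z(42), 400)) = (2031295 + 3874881)*(739 + 1/42) = 5906176*(739 + 1/42) = 5906176*(31039/42) = 91660898432/21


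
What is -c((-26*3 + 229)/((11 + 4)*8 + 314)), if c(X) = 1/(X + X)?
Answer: -217/151 ≈ -1.4371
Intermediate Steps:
c(X) = 1/(2*X)
-c((-26*3 + 229)/((11 + 4)*8 + 314)) = -1/(2*((-26*3 + 229)/((11 + 4)*8 + 314))) = -1/(2*((-78 + 229)/(15*8 + 314))) = -1/(2*(151/(120 + 314))) = -1/(2*(151/434)) = -1/(2*(151*(1/434))) = -1/(2*151/434) = -434/(2*151) = -1*217/151 = -217/151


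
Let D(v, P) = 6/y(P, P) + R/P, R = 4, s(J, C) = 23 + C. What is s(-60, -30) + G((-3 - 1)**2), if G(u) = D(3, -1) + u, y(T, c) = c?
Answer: -1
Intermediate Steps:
D(v, P) = 10/P (D(v, P) = 6/P + 4/P = 10/P)
G(u) = -10 + u (G(u) = 10/(-1) + u = 10*(-1) + u = -10 + u)
s(-60, -30) + G((-3 - 1)**2) = (23 - 30) + (-10 + (-3 - 1)**2) = -7 + (-10 + (-4)**2) = -7 + (-10 + 16) = -7 + 6 = -1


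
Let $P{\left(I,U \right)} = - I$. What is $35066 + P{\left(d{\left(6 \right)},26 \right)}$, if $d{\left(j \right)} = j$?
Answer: $35060$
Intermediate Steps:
$35066 + P{\left(d{\left(6 \right)},26 \right)} = 35066 - 6 = 35060$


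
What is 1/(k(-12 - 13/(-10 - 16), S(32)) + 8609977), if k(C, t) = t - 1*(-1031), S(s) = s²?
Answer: 1/8612032 ≈ 1.1612e-7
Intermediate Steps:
k(C, t) = 1031 + t (k(C, t) = t + 1031 = 1031 + t)
1/(k(-12 - 13/(-10 - 16), S(32)) + 8609977) = 1/((1031 + 32²) + 8609977) = 1/((1031 + 1024) + 8609977) = 1/(2055 + 8609977) = 1/8612032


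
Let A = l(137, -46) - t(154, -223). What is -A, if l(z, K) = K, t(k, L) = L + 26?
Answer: -151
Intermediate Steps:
t(k, L) = 26 + L
A = 151 (A = -46 - (26 - 223) = -46 - 1*(-197) = -46 + 197 = 151)
-A = -1*151 = -151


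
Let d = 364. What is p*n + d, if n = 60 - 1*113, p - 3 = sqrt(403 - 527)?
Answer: 205 - 106*I*sqrt(31) ≈ 205.0 - 590.18*I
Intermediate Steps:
p = 3 + 2*I*sqrt(31) (p = 3 + sqrt(403 - 527) = 3 + sqrt(-124) = 3 + 2*I*sqrt(31) ≈ 3.0 + 11.136*I)
n = -53 (n = 60 - 113 = -53)
p*n + d = (3 + 2*I*sqrt(31))*(-53) + 364 = (-159 - 106*I*sqrt(31)) + 364 = 205 - 106*I*sqrt(31)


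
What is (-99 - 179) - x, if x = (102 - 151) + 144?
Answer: -373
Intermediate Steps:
x = 95 (x = -49 + 144 = 95)
(-99 - 179) - x = (-99 - 179) - 1*95 = -278 - 95 = -373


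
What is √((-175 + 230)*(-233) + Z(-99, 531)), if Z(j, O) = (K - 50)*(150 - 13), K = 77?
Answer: 2*I*√2279 ≈ 95.478*I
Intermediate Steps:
Z(j, O) = 3699 (Z(j, O) = (77 - 50)*(150 - 13) = 27*137 = 3699)
√((-175 + 230)*(-233) + Z(-99, 531)) = √((-175 + 230)*(-233) + 3699) = √(55*(-233) + 3699) = √(-12815 + 3699) = √(-9116) = 2*I*√2279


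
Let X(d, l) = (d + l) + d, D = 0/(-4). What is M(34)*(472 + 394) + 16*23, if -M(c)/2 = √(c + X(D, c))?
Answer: 368 - 3464*√17 ≈ -13914.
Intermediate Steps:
D = 0 (D = 0*(-¼) = 0)
X(d, l) = l + 2*d
M(c) = -2*√2*√c (M(c) = -2*√(c + (c + 2*0)) = -2*√(c + (c + 0)) = -2*√(c + c) = -2*√2*√c)
M(34)*(472 + 394) + 16*23 = (-2*√2*√34)*(472 + 394) + 16*23 = -4*√17*866 + 368 = -3464*√17 + 368 = 368 - 3464*√17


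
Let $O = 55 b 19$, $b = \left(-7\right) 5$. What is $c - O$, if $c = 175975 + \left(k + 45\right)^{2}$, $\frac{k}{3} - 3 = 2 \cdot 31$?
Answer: $270150$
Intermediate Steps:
$k = 195$ ($k = 9 + 3 \cdot 2 \cdot 31 = 9 + 3 \cdot 62 = 9 + 186 = 195$)
$b = -35$
$O = -36575$ ($O = 55 \left(-35\right) 19 = \left(-1925\right) 19 = -36575$)
$c = 233575$ ($c = 175975 + \left(195 + 45\right)^{2} = 175975 + 240^{2} = 175975 + 57600 = 233575$)
$c - O = 233575 - -36575 = 233575 + 36575 = 270150$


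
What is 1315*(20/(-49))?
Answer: -26300/49 ≈ -536.73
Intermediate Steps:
1315*(20/(-49)) = 1315*(20*(-1/49)) = 1315*(-20/49) = -26300/49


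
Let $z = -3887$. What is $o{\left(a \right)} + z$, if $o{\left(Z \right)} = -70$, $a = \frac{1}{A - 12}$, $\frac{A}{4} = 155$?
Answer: $-3957$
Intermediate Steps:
$A = 620$ ($A = 4 \cdot 155 = 620$)
$a = \frac{1}{608}$ ($a = \frac{1}{620 - 12} = \frac{1}{608} \approx 0.0016447$)
$o{\left(a \right)} + z = -70 - 3887 = -3957$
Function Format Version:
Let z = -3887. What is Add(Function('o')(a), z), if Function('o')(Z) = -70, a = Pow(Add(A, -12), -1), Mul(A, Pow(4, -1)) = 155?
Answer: -3957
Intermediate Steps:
A = 620 (A = Mul(4, 155) = 620)
a = Rational(1, 608) (a = Pow(Add(620, -12), -1) = Pow(608, -1) = Rational(1, 608) ≈ 0.0016447)
Add(Function('o')(a), z) = Add(-70, -3887) = -3957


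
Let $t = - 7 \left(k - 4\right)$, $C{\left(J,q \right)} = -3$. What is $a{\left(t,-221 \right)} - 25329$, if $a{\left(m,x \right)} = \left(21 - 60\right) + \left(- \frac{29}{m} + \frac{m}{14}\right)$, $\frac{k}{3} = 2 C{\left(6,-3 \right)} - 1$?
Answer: $- \frac{8874483}{350} \approx -25356.0$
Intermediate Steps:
$k = -21$ ($k = 3 \left(2 \left(-3\right) - 1\right) = 3 \left(-6 - 1\right) = 3 \left(-7\right) = -21$)
$t = 175$ ($t = - 7 \left(-21 - 4\right) = \left(-7\right) \left(-25\right) = 175$)
$a{\left(m,x \right)} = -39 - \frac{29}{m} + \frac{m}{14}$ ($a{\left(m,x \right)} = -39 + \left(- \frac{29}{m} + m \frac{1}{14}\right) = -39 + \left(- \frac{29}{m} + \frac{m}{14}\right) = -39 - \frac{29}{m} + \frac{m}{14}$)
$a{\left(t,-221 \right)} - 25329 = \left(-39 - \frac{29}{175} + \frac{1}{14} \cdot 175\right) - 25329 = \left(-39 - \frac{29}{175} + \frac{25}{2}\right) - 25329 = - \frac{9333}{350} - 25329 = - \frac{8874483}{350}$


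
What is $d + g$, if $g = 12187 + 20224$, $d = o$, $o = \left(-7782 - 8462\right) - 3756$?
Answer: $12411$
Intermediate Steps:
$o = -20000$ ($o = -16244 - 3756 = -20000$)
$d = -20000$
$g = 32411$
$d + g = -20000 + 32411 = 12411$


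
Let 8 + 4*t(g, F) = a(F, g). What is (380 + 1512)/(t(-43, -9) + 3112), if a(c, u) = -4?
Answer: 1892/3109 ≈ 0.60856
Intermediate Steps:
t(g, F) = -3 (t(g, F) = -2 + (¼)*(-4) = -2 - 1 = -3)
(380 + 1512)/(t(-43, -9) + 3112) = (380 + 1512)/(-3 + 3112) = 1892/3109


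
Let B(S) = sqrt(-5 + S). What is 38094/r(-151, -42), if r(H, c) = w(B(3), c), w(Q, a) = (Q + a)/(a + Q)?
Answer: 38094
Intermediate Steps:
w(Q, a) = 1 (w(Q, a) = (Q + a)/(Q + a) = 1)
r(H, c) = 1
38094/r(-151, -42) = 38094/1 = 38094*1 = 38094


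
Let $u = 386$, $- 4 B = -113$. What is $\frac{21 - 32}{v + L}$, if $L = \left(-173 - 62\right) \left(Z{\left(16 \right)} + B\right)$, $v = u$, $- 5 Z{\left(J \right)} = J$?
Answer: $\frac{44}{22003} \approx 0.0019997$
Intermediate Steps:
$B = \frac{113}{4}$ ($B = \left(- \frac{1}{4}\right) \left(-113\right) = \frac{113}{4} \approx 28.25$)
$Z{\left(J \right)} = - \frac{J}{5}$
$v = 386$
$L = - \frac{23547}{4}$ ($L = \left(-173 - 62\right) \left(\left(- \frac{1}{5}\right) 16 + \frac{113}{4}\right) = \left(-173 - 62\right) \left(- \frac{16}{5} + \frac{113}{4}\right) = \left(-173 - 62\right) \frac{501}{20} = \left(-235\right) \frac{501}{20} = - \frac{23547}{4} \approx -5886.8$)
$\frac{21 - 32}{v + L} = \frac{21 - 32}{386 - \frac{23547}{4}} = - \frac{11}{- \frac{22003}{4}} = \left(-11\right) \left(- \frac{4}{22003}\right) = \frac{44}{22003}$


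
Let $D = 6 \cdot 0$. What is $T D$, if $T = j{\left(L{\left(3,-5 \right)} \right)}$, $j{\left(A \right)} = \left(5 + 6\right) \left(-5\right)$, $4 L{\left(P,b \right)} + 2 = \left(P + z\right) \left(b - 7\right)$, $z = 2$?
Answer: $0$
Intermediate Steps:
$L{\left(P,b \right)} = - \frac{1}{2} + \frac{\left(-7 + b\right) \left(2 + P\right)}{4}$ ($L{\left(P,b \right)} = - \frac{1}{2} + \frac{\left(P + 2\right) \left(b - 7\right)}{4} = - \frac{1}{2} + \frac{\left(2 + P\right) \left(-7 + b\right)}{4} = - \frac{1}{2} + \frac{\left(-7 + b\right) \left(2 + P\right)}{4}$)
$D = 0$
$j{\left(A \right)} = -55$ ($j{\left(A \right)} = 11 \left(-5\right) = -55$)
$T = -55$
$T D = \left(-55\right) 0 = 0$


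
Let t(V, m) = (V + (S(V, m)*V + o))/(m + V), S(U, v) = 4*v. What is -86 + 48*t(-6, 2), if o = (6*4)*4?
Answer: -590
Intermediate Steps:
o = 96 (o = 24*4 = 96)
t(V, m) = (96 + V + 4*V*m)/(V + m) (t(V, m) = (V + ((4*m)*V + 96))/(m + V) = (V + (4*V*m + 96))/(V + m) = (V + (96 + 4*V*m))/(V + m) = (96 + V + 4*V*m)/(V + m))
-86 + 48*t(-6, 2) = -86 + 48*((96 - 6 + 4*(-6)*2)/(-6 + 2)) = -86 + 48*((96 - 6 - 48)/(-4)) = -86 + 48*(-¼*42) = -86 + 48*(-21/2) = -86 - 504 = -590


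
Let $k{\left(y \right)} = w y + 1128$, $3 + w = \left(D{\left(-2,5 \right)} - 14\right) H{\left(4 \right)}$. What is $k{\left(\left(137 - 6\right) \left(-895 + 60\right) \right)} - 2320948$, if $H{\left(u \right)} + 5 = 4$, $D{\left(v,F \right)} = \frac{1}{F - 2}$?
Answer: $- \frac{10459780}{3} \approx -3.4866 \cdot 10^{6}$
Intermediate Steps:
$D{\left(v,F \right)} = \frac{1}{-2 + F}$
$H{\left(u \right)} = -1$ ($H{\left(u \right)} = -5 + 4 = -1$)
$w = \frac{32}{3}$ ($w = -3 + \left(\frac{1}{-2 + 5} - 14\right) \left(-1\right) = -3 + \left(\frac{1}{3} - 14\right) \left(-1\right) = -3 - - \frac{41}{3} = -3 + \frac{41}{3} = \frac{32}{3} \approx 10.667$)
$k{\left(y \right)} = 1128 + \frac{32 y}{3}$ ($k{\left(y \right)} = \frac{32 y}{3} + 1128 = 1128 + \frac{32 y}{3}$)
$k{\left(\left(137 - 6\right) \left(-895 + 60\right) \right)} - 2320948 = \left(1128 + \frac{32 \left(137 - 6\right) \left(-895 + 60\right)}{3}\right) - 2320948 = \left(1128 + \frac{32 \cdot 131 \left(-835\right)}{3}\right) - 2320948 = \left(1128 + \frac{32}{3} \left(-109385\right)\right) - 2320948 = \left(1128 - \frac{3500320}{3}\right) - 2320948 = - \frac{3496936}{3} - 2320948 = - \frac{10459780}{3}$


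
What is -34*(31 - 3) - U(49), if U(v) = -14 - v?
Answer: -889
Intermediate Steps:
-34*(31 - 3) - U(49) = -34*(31 - 3) - (-14 - 1*49) = -34*28 - (-14 - 49) = -952 - 1*(-63) = -952 + 63 = -889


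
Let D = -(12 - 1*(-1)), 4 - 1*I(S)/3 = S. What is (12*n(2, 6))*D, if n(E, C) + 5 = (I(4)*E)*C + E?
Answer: 468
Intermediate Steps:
I(S) = 12 - 3*S
n(E, C) = -5 + E (n(E, C) = -5 + (((12 - 3*4)*E)*C + E) = -5 + (((12 - 12)*E)*C + E) = -5 + ((0*E)*C + E) = -5 + (0*C + E) = -5 + (0 + E) = -5 + E)
D = -13 (D = -(12 + 1) = -1*13 = -13)
(12*n(2, 6))*D = (12*(-5 + 2))*(-13) = (12*(-3))*(-13) = -36*(-13) = 468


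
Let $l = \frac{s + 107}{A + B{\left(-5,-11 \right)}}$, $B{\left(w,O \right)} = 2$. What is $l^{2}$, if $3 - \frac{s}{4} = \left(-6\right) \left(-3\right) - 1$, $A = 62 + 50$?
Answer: $\frac{289}{1444} \approx 0.20014$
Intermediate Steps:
$A = 112$
$s = -56$ ($s = 12 - 4 \left(\left(-6\right) \left(-3\right) - 1\right) = 12 - 4 \left(18 - 1\right) = 12 - 68 = -56$)
$l = \frac{17}{38}$ ($l = \frac{-56 + 107}{112 + 2} = \frac{51}{114} = 51 \cdot \frac{1}{114} = \frac{17}{38} \approx 0.44737$)
$l^{2} = \left(\frac{17}{38}\right)^{2} = \frac{289}{1444}$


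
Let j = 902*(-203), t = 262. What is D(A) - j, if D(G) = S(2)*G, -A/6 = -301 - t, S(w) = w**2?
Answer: 196618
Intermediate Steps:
j = -183106
A = 3378 (A = -6*(-301 - 1*262) = -6*(-301 - 262) = -6*(-563) = 3378)
D(G) = 4*G (D(G) = 2**2*G = 4*G)
D(A) - j = 4*3378 - 1*(-183106) = 13512 + 183106 = 196618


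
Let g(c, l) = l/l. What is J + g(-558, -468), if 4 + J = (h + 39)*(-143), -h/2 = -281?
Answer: -85946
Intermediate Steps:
h = 562 (h = -2*(-281) = 562)
g(c, l) = 1
J = -85947 (J = -4 + (562 + 39)*(-143) = -4 + 601*(-143) = -4 - 85943 = -85947)
J + g(-558, -468) = -85947 + 1 = -85946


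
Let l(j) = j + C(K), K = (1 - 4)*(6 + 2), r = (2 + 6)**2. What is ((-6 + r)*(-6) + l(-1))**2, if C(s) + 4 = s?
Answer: 142129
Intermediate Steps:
r = 64 (r = 8**2 = 64)
K = -24 (K = -3*8 = -24)
C(s) = -4 + s
l(j) = -28 + j (l(j) = j + (-4 - 24) = j - 28 = -28 + j)
((-6 + r)*(-6) + l(-1))**2 = ((-6 + 64)*(-6) + (-28 - 1))**2 = (58*(-6) - 29)**2 = (-348 - 29)**2 = (-377)**2 = 142129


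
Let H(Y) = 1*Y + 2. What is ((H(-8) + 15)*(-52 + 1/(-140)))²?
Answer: 4294049841/19600 ≈ 2.1908e+5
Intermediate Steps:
H(Y) = 2 + Y (H(Y) = Y + 2 = 2 + Y)
((H(-8) + 15)*(-52 + 1/(-140)))² = (((2 - 8) + 15)*(-52 + 1/(-140)))² = ((-6 + 15)*(-52 - 1/140))² = (9*(-7281/140))² = (-65529/140)² = 4294049841/19600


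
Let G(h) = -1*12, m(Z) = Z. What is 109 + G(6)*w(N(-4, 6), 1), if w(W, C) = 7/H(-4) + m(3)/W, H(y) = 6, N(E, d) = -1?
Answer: 131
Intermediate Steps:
G(h) = -12
w(W, C) = 7/6 + 3/W
109 + G(6)*w(N(-4, 6), 1) = 109 - 12*(7/6 + 3/(-1)) = 109 - 12*(7/6 + 3*(-1)) = 109 - 12*(7/6 - 3) = 109 - 12*(-11/6) = 109 + 22 = 131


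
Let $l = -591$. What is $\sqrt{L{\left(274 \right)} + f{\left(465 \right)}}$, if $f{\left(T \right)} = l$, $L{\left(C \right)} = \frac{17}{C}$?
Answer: $\frac{i \sqrt{44365258}}{274} \approx 24.309 i$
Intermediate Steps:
$f{\left(T \right)} = -591$
$\sqrt{L{\left(274 \right)} + f{\left(465 \right)}} = \sqrt{\frac{17}{274} - 591} = \sqrt{- \frac{161917}{274}} = \frac{i \sqrt{44365258}}{274}$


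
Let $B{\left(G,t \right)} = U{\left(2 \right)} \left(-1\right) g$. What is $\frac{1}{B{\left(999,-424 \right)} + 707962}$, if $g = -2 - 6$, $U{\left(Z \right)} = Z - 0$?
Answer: $\frac{1}{707978} \approx 1.4125 \cdot 10^{-6}$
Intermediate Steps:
$U{\left(Z \right)} = Z$ ($U{\left(Z \right)} = Z + 0 = Z$)
$g = -8$ ($g = -2 - 6 = -8$)
$B{\left(G,t \right)} = 16$ ($B{\left(G,t \right)} = 2 \left(-1\right) \left(-8\right) = \left(-2\right) \left(-8\right) = 16$)
$\frac{1}{B{\left(999,-424 \right)} + 707962} = \frac{1}{16 + 707962} = \frac{1}{707978}$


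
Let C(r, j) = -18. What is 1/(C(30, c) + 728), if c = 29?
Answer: 1/710 ≈ 0.0014085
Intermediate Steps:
1/(C(30, c) + 728) = 1/(-18 + 728) = 1/710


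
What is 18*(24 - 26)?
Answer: -36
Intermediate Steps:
18*(24 - 26) = 18*(-2) = -36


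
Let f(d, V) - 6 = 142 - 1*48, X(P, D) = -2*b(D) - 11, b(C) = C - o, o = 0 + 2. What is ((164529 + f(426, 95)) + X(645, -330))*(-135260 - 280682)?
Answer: -68747725644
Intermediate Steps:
o = 2
b(C) = -2 + C (b(C) = C - 1*2 = C - 2 = -2 + C)
X(P, D) = -7 - 2*D (X(P, D) = -2*(-2 + D) - 11 = (4 - 2*D) - 11 = -7 - 2*D)
f(d, V) = 100 (f(d, V) = 6 + (142 - 1*48) = 6 + (142 - 48) = 6 + 94 = 100)
((164529 + f(426, 95)) + X(645, -330))*(-135260 - 280682) = ((164529 + 100) + (-7 - 2*(-330)))*(-135260 - 280682) = (164629 + (-7 + 660))*(-415942) = (164629 + 653)*(-415942) = 165282*(-415942) = -68747725644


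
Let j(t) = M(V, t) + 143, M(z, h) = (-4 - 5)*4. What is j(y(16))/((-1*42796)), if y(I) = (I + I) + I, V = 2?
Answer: -107/42796 ≈ -0.0025002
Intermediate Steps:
M(z, h) = -36 (M(z, h) = -9*4 = -36)
y(I) = 3*I (y(I) = 2*I + I = 3*I)
j(t) = 107 (j(t) = -36 + 143 = 107)
j(y(16))/((-1*42796)) = 107/((-1*42796)) = 107/(-42796) = 107*(-1/42796) = -107/42796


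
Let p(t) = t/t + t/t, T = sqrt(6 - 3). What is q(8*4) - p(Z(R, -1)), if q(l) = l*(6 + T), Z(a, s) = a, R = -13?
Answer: 190 + 32*sqrt(3) ≈ 245.43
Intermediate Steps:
T = sqrt(3) ≈ 1.7320
q(l) = l*(6 + sqrt(3))
p(t) = 2 (p(t) = 1 + 1 = 2)
q(8*4) - p(Z(R, -1)) = (8*4)*(6 + sqrt(3)) - 1*2 = 32*(6 + sqrt(3)) - 2 = (192 + 32*sqrt(3)) - 2 = 190 + 32*sqrt(3)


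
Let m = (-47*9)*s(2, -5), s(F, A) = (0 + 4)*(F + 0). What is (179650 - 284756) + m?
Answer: -108490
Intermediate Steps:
s(F, A) = 4*F
m = -3384 (m = (-47*9)*(4*2) = -423*8 = -3384)
(179650 - 284756) + m = (179650 - 284756) - 3384 = -105106 - 3384 = -108490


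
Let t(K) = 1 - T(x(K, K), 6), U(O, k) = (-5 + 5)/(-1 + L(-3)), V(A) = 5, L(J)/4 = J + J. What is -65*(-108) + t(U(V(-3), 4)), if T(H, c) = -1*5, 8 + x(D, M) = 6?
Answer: 7026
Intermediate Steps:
L(J) = 8*J (L(J) = 4*(J + J) = 4*(2*J) = 8*J)
U(O, k) = 0 (U(O, k) = (-5 + 5)/(-1 + 8*(-3)) = 0/(-1 - 24) = 0/(-25) = 0*(-1/25) = 0)
x(D, M) = -2 (x(D, M) = -8 + 6 = -2)
T(H, c) = -5
t(K) = 6 (t(K) = 1 - 1*(-5) = 1 + 5 = 6)
-65*(-108) + t(U(V(-3), 4)) = -65*(-108) + 6 = 7020 + 6 = 7026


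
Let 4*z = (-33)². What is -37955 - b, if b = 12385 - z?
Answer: -200271/4 ≈ -50068.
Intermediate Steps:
z = 1089/4 (z = (¼)*(-33)² = (¼)*1089 = 1089/4 ≈ 272.25)
b = 48451/4 (b = 12385 - 1*1089/4 = 12385 - 1089/4 = 48451/4 ≈ 12113.)
-37955 - b = -37955 - 1*48451/4 = -37955 - 48451/4 = -200271/4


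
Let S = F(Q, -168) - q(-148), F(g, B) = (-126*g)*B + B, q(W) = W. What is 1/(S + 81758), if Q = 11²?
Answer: 1/2643066 ≈ 3.7835e-7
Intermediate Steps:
Q = 121
F(g, B) = B - 126*B*g (F(g, B) = -126*B*g + B = B - 126*B*g)
S = 2561308 (S = -168*(1 - 126*121) - 1*(-148) = -168*(1 - 15246) + 148 = -168*(-15245) + 148 = 2561160 + 148 = 2561308)
1/(S + 81758) = 1/(2561308 + 81758) = 1/2643066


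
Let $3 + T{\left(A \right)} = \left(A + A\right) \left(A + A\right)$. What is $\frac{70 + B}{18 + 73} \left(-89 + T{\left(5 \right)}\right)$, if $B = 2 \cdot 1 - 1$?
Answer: $\frac{568}{91} \approx 6.2418$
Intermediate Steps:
$B = 1$ ($B = 2 - 1 = 1$)
$T{\left(A \right)} = -3 + 4 A^{2}$ ($T{\left(A \right)} = -3 + \left(A + A\right) \left(A + A\right) = -3 + 2 A 2 A = -3 + 4 A^{2}$)
$\frac{70 + B}{18 + 73} \left(-89 + T{\left(5 \right)}\right) = \frac{70 + 1}{18 + 73} \left(-89 - \left(3 - 4 \cdot 5^{2}\right)\right) = \frac{71}{91} \left(-89 + \left(-3 + 4 \cdot 25\right)\right) = 71 \cdot \frac{1}{91} \left(-89 + \left(-3 + 100\right)\right) = \frac{71 \left(-89 + 97\right)}{91} = \frac{71}{91} \cdot 8 = \frac{568}{91}$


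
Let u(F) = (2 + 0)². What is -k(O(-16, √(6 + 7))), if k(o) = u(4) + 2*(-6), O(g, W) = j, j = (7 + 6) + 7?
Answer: 8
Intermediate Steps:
j = 20 (j = 13 + 7 = 20)
u(F) = 4 (u(F) = 2² = 4)
O(g, W) = 20
k(o) = -8 (k(o) = 4 + 2*(-6) = 4 - 12 = -8)
-k(O(-16, √(6 + 7))) = -1*(-8) = 8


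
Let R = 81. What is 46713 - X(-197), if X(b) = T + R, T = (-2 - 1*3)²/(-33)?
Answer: 1538881/33 ≈ 46633.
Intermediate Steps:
T = -25/33 (T = (-2 - 3)²*(-1/33) = (-5)²*(-1/33) = 25*(-1/33) = -25/33 ≈ -0.75758)
X(b) = 2648/33 (X(b) = -25/33 + 81 = 2648/33)
46713 - X(-197) = 46713 - 1*2648/33 = 46713 - 2648/33 = 1538881/33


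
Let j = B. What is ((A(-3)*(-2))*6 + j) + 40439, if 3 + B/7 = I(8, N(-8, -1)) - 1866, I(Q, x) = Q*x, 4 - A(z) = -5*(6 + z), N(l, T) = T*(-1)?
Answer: 27184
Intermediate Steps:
N(l, T) = -T
A(z) = 34 + 5*z (A(z) = 4 - (-5)*(6 + z) = 4 - (-30 - 5*z) = 4 + (30 + 5*z) = 34 + 5*z)
B = -13027 (B = -21 + 7*(8*(-1*(-1)) - 1866) = -21 + 7*(8*1 - 1866) = -21 + 7*(8 - 1866) = -21 + 7*(-1858) = -21 - 13006 = -13027)
j = -13027
((A(-3)*(-2))*6 + j) + 40439 = (((34 + 5*(-3))*(-2))*6 - 13027) + 40439 = (((34 - 15)*(-2))*6 - 13027) + 40439 = ((19*(-2))*6 - 13027) + 40439 = (-38*6 - 13027) + 40439 = (-228 - 13027) + 40439 = -13255 + 40439 = 27184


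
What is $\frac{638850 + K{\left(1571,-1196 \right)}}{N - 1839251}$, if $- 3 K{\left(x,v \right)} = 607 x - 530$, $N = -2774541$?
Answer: $- \frac{321161}{4613792} \approx -0.069609$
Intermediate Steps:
$K{\left(x,v \right)} = \frac{530}{3} - \frac{607 x}{3}$ ($K{\left(x,v \right)} = - \frac{607 x - 530}{3} = - \frac{-530 + 607 x}{3} = \frac{530}{3} - \frac{607 x}{3}$)
$\frac{638850 + K{\left(1571,-1196 \right)}}{N - 1839251} = \frac{638850 + \left(\frac{530}{3} - \frac{953597}{3}\right)}{-2774541 - 1839251} = \frac{638850 + \left(\frac{530}{3} - \frac{953597}{3}\right)}{-4613792} = \left(638850 - 317689\right) \left(- \frac{1}{4613792}\right) = 321161 \left(- \frac{1}{4613792}\right) = - \frac{321161}{4613792}$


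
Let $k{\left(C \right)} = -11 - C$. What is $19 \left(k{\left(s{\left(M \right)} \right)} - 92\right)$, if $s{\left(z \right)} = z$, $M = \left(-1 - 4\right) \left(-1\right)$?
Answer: $-2052$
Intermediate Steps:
$M = 5$ ($M = \left(-5\right) \left(-1\right) = 5$)
$19 \left(k{\left(s{\left(M \right)} \right)} - 92\right) = 19 \left(\left(-11 - 5\right) - 92\right) = 19 \left(-16 - 92\right) = 19 \left(-108\right) = -2052$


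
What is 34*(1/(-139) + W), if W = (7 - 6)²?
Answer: 4692/139 ≈ 33.755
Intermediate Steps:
W = 1 (W = 1² = 1)
34*(1/(-139) + W) = 34*(1/(-139) + 1) = 34*(-1/139 + 1) = 34*(138/139) = 4692/139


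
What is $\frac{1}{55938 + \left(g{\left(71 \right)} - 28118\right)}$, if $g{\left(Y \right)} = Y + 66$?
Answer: $\frac{1}{27957} \approx 3.5769 \cdot 10^{-5}$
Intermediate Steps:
$g{\left(Y \right)} = 66 + Y$
$\frac{1}{55938 + \left(g{\left(71 \right)} - 28118\right)} = \frac{1}{55938 + \left(\left(66 + 71\right) - 28118\right)} = \frac{1}{55938 + \left(137 - 28118\right)} = \frac{1}{55938 - 27981} = \frac{1}{27957}$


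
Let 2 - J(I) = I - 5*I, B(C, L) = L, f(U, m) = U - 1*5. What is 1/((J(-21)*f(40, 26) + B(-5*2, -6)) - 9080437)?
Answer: -1/9083313 ≈ -1.1009e-7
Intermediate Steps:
f(U, m) = -5 + U (f(U, m) = U - 5 = -5 + U)
J(I) = 2 + 4*I (J(I) = 2 - (I - 5*I) = 2 - (-4)*I = 2 + 4*I)
1/((J(-21)*f(40, 26) + B(-5*2, -6)) - 9080437) = 1/(((2 + 4*(-21))*(-5 + 40) - 6) - 9080437) = 1/(((2 - 84)*35 - 6) - 9080437) = 1/((-82*35 - 6) - 9080437) = 1/((-2870 - 6) - 9080437) = 1/(-2876 - 9080437) = 1/(-9083313) = -1/9083313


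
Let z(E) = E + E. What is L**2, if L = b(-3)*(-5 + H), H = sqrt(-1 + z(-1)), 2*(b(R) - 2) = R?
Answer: (5 - I*sqrt(3))**2/4 ≈ 5.5 - 4.3301*I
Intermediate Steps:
b(R) = 2 + R/2
z(E) = 2*E
H = I*sqrt(3) (H = sqrt(-1 + 2*(-1)) = sqrt(-1 - 2) = sqrt(-3) = I*sqrt(3) ≈ 1.732*I)
L = -5/2 + I*sqrt(3)/2 (L = (2 + (1/2)*(-3))*(-5 + I*sqrt(3)) = (2 - 3/2)*(-5 + I*sqrt(3)) = (-5 + I*sqrt(3))/2 = -5/2 + I*sqrt(3)/2 ≈ -2.5 + 0.86602*I)
L**2 = (-5/2 + I*sqrt(3)/2)**2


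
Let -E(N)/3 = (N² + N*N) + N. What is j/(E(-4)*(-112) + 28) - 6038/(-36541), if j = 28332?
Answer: 273063545/86200219 ≈ 3.1678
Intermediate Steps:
E(N) = -6*N² - 3*N (E(N) = -3*((N² + N*N) + N) = -3*((N² + N²) + N) = -3*(2*N² + N) = -3*(N + 2*N²) = -6*N² - 3*N)
j/(E(-4)*(-112) + 28) - 6038/(-36541) = 28332/(-3*(-4)*(1 + 2*(-4))*(-112) + 28) - 6038/(-36541) = 28332/(-3*(-4)*(1 - 8)*(-112) + 28) - 6038*(-1/36541) = 28332/(-3*(-4)*(-7)*(-112) + 28) + 6038/36541 = 28332/(-84*(-112) + 28) + 6038/36541 = 28332/(9408 + 28) + 6038/36541 = 28332/9436 + 6038/36541 = 28332*(1/9436) + 6038/36541 = 7083/2359 + 6038/36541 = 273063545/86200219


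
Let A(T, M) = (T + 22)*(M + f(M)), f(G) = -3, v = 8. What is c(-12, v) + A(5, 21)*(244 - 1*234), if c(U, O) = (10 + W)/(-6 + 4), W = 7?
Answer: 9703/2 ≈ 4851.5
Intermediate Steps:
c(U, O) = -17/2 (c(U, O) = (10 + 7)/(-6 + 4) = 17/(-2) = 17*(-1/2) = -17/2)
A(T, M) = (-3 + M)*(22 + T) (A(T, M) = (T + 22)*(M - 3) = (22 + T)*(-3 + M) = (-3 + M)*(22 + T))
c(-12, v) + A(5, 21)*(244 - 1*234) = -17/2 + (-66 - 3*5 + 22*21 + 21*5)*(244 - 1*234) = -17/2 + (-66 - 15 + 462 + 105)*(244 - 234) = -17/2 + 486*10 = -17/2 + 4860 = 9703/2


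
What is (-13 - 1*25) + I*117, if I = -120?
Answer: -14078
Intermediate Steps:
(-13 - 1*25) + I*117 = (-13 - 1*25) - 120*117 = (-13 - 25) - 14040 = -38 - 14040 = -14078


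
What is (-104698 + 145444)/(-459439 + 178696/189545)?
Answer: -7723200570/87084186559 ≈ -0.088687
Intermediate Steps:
(-104698 + 145444)/(-459439 + 178696/189545) = 40746/(-459439 + 178696*(1/189545)) = 40746/(-459439 + 178696/189545) = 40746/(-87084186559/189545) = 40746*(-189545/87084186559) = -7723200570/87084186559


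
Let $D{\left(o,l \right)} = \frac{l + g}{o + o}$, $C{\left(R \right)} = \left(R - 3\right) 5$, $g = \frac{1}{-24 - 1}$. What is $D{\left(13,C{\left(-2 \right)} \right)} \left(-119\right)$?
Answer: $\frac{37247}{325} \approx 114.61$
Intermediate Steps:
$g = - \frac{1}{25}$ ($g = \frac{1}{-25} = - \frac{1}{25} \approx -0.04$)
$C{\left(R \right)} = -15 + 5 R$ ($C{\left(R \right)} = \left(-3 + R\right) 5 = -15 + 5 R$)
$D{\left(o,l \right)} = \frac{- \frac{1}{25} + l}{2 o}$ ($D{\left(o,l \right)} = \frac{l - \frac{1}{25}}{o + o} = \frac{- \frac{1}{25} + l}{2 o}$)
$D{\left(13,C{\left(-2 \right)} \right)} \left(-119\right) = \frac{-1 + 25 \left(-15 + 5 \left(-2\right)\right)}{50 \cdot 13} \left(-119\right) = \frac{1}{50} \cdot \frac{1}{13} \left(-1 + 25 \left(-15 - 10\right)\right) \left(-119\right) = \frac{1}{50} \cdot \frac{1}{13} \left(-1 + 25 \left(-25\right)\right) \left(-119\right) = \frac{1}{50} \cdot \frac{1}{13} \left(-1 - 625\right) \left(-119\right) = \frac{1}{50} \cdot \frac{1}{13} \left(-626\right) \left(-119\right) = \left(- \frac{313}{325}\right) \left(-119\right) = \frac{37247}{325}$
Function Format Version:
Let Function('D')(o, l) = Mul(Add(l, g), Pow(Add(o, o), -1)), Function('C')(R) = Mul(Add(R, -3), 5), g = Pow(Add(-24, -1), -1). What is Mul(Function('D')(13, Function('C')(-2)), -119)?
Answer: Rational(37247, 325) ≈ 114.61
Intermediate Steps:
g = Rational(-1, 25) (g = Pow(-25, -1) = Rational(-1, 25) ≈ -0.040000)
Function('C')(R) = Add(-15, Mul(5, R)) (Function('C')(R) = Mul(Add(-3, R), 5) = Add(-15, Mul(5, R)))
Function('D')(o, l) = Mul(Rational(1, 2), Pow(o, -1), Add(Rational(-1, 25), l)) (Function('D')(o, l) = Mul(Add(l, Rational(-1, 25)), Pow(Add(o, o), -1)) = Mul(Add(Rational(-1, 25), l), Pow(Mul(2, o), -1)) = Mul(Add(Rational(-1, 25), l), Mul(Rational(1, 2), Pow(o, -1))) = Mul(Rational(1, 2), Pow(o, -1), Add(Rational(-1, 25), l)))
Mul(Function('D')(13, Function('C')(-2)), -119) = Mul(Mul(Rational(1, 50), Pow(13, -1), Add(-1, Mul(25, Add(-15, Mul(5, -2))))), -119) = Mul(Mul(Rational(1, 50), Rational(1, 13), Add(-1, Mul(25, Add(-15, -10)))), -119) = Mul(Mul(Rational(1, 50), Rational(1, 13), Add(-1, Mul(25, -25))), -119) = Mul(Mul(Rational(1, 50), Rational(1, 13), Add(-1, -625)), -119) = Mul(Mul(Rational(1, 50), Rational(1, 13), -626), -119) = Mul(Rational(-313, 325), -119) = Rational(37247, 325)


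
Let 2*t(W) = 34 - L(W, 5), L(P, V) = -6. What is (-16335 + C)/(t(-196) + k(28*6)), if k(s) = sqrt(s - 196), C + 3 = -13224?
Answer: -147810/107 + 14781*I*sqrt(7)/107 ≈ -1381.4 + 365.48*I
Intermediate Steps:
C = -13227 (C = -3 - 13224 = -13227)
k(s) = sqrt(-196 + s)
t(W) = 20 (t(W) = (34 - 1*(-6))/2 = (34 + 6)/2 = (1/2)*40 = 20)
(-16335 + C)/(t(-196) + k(28*6)) = (-16335 - 13227)/(20 + sqrt(-196 + 28*6)) = -29562/(20 + sqrt(-196 + 168)) = -29562/(20 + sqrt(-28)) = -29562/(20 + 2*I*sqrt(7))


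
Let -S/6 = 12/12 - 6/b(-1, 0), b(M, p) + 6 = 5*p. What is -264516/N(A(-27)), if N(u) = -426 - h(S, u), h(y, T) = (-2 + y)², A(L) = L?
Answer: 132258/311 ≈ 425.27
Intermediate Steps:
b(M, p) = -6 + 5*p
S = -12 (S = -6*(12/12 - 6/(-6 + 5*0)) = -6*(12*(1/12) - 6/(-6 + 0)) = -6*(1 - 6/(-6)) = -6*(1 - 6*(-⅙)) = -6*(1 + 1) = -6*2 = -12)
N(u) = -622 (N(u) = -426 - (-2 - 12)² = -426 - 1*(-14)² = -426 - 1*196 = -426 - 196 = -622)
-264516/N(A(-27)) = -264516/(-622) = -264516*(-1/622) = 132258/311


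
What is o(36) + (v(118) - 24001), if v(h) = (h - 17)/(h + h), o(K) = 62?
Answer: -5649503/236 ≈ -23939.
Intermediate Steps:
v(h) = (-17 + h)/(2*h) (v(h) = (-17 + h)/((2*h)) = (-17 + h)*(1/(2*h)) = (-17 + h)/(2*h))
o(36) + (v(118) - 24001) = 62 + ((½)*(-17 + 118)/118 - 24001) = 62 + ((½)*(1/118)*101 - 24001) = 62 + (101/236 - 24001) = 62 - 5664135/236 = -5649503/236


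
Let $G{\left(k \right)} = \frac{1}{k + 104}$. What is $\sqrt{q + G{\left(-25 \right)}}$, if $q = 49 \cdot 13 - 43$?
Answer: $\frac{\sqrt{3707233}}{79} \approx 24.372$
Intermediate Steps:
$G{\left(k \right)} = \frac{1}{104 + k}$
$q = 594$ ($q = 637 - 43 = 594$)
$\sqrt{q + G{\left(-25 \right)}} = \sqrt{594 + \frac{1}{104 - 25}} = \sqrt{594 + \frac{1}{79}} = \sqrt{\frac{46927}{79}} = \frac{\sqrt{3707233}}{79}$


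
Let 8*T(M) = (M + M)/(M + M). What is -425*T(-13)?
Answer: -425/8 ≈ -53.125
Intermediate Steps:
T(M) = ⅛ (T(M) = ((M + M)/(M + M))/8 = ((2*M)/((2*M)))/8 = ((2*M)*(1/(2*M)))/8 = (⅛)*1 = ⅛)
-425*T(-13) = -425*⅛ = -425/8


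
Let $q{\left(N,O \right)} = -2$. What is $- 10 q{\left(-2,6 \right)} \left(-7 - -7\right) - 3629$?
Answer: $-3629$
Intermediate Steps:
$- 10 q{\left(-2,6 \right)} \left(-7 - -7\right) - 3629 = \left(-10\right) \left(-2\right) \left(-7 - -7\right) - 3629 = 20 \left(-7 + 7\right) - 3629 = 20 \cdot 0 - 3629 = 0 - 3629 = -3629$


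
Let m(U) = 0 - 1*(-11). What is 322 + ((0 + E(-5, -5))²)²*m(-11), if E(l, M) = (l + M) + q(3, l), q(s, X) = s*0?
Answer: 110322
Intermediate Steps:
q(s, X) = 0
E(l, M) = M + l (E(l, M) = (l + M) + 0 = (M + l) + 0 = M + l)
m(U) = 11 (m(U) = 0 + 11 = 11)
322 + ((0 + E(-5, -5))²)²*m(-11) = 322 + ((0 + (-5 - 5))²)²*11 = 322 + ((0 - 10)²)²*11 = 322 + ((-10)²)²*11 = 322 + 100²*11 = 322 + 10000*11 = 322 + 110000 = 110322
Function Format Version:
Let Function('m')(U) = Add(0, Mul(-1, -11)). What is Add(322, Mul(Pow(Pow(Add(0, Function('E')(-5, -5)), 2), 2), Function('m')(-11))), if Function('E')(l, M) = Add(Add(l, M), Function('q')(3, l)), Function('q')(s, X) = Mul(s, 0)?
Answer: 110322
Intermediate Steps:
Function('q')(s, X) = 0
Function('E')(l, M) = Add(M, l) (Function('E')(l, M) = Add(Add(l, M), 0) = Add(Add(M, l), 0) = Add(M, l))
Function('m')(U) = 11 (Function('m')(U) = Add(0, 11) = 11)
Add(322, Mul(Pow(Pow(Add(0, Function('E')(-5, -5)), 2), 2), Function('m')(-11))) = Add(322, Mul(Pow(Pow(Add(0, Add(-5, -5)), 2), 2), 11)) = Add(322, Mul(Pow(Pow(Add(0, -10), 2), 2), 11)) = Add(322, Mul(Pow(Pow(-10, 2), 2), 11)) = Add(322, Mul(Pow(100, 2), 11)) = Add(322, Mul(10000, 11)) = Add(322, 110000) = 110322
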